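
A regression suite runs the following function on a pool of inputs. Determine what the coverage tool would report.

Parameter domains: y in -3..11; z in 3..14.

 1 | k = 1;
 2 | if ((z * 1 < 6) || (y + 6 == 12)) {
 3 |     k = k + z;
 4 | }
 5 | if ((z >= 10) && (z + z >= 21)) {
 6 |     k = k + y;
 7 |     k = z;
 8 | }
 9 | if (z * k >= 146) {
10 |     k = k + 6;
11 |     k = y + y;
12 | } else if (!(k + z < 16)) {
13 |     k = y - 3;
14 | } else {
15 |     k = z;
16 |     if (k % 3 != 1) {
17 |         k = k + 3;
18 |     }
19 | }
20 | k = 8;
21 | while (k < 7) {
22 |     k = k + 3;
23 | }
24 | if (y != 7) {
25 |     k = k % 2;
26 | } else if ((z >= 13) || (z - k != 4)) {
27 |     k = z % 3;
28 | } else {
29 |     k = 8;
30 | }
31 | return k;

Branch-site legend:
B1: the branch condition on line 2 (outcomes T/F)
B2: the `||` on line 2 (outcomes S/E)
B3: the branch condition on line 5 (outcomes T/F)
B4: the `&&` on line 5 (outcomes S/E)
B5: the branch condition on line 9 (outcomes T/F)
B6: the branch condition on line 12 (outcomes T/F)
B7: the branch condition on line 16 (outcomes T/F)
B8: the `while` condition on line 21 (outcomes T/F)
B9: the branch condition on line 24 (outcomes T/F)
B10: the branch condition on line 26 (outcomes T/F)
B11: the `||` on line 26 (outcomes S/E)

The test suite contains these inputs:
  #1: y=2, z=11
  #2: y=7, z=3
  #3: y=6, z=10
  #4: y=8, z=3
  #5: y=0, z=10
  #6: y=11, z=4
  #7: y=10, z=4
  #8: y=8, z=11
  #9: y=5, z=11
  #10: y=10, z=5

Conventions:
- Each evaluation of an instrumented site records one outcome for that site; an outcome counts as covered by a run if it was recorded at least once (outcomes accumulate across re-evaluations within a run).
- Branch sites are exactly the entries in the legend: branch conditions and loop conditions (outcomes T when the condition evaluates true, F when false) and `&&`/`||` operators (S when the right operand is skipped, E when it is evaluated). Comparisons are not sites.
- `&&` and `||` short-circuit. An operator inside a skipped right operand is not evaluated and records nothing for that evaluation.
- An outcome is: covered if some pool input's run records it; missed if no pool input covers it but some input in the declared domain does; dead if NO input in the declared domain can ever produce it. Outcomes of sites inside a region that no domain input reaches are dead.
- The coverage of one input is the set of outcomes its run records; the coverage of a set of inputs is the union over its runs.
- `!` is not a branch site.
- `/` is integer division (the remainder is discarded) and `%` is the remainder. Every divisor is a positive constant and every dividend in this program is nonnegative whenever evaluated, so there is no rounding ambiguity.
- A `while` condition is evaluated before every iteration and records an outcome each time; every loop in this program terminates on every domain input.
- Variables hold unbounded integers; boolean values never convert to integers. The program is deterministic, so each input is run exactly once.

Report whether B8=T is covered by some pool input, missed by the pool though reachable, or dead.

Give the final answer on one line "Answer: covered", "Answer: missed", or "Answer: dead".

no pool input records B8=T
checking all 180 inputs in the declared domain: B8=T is never recorded -> dead

Answer: dead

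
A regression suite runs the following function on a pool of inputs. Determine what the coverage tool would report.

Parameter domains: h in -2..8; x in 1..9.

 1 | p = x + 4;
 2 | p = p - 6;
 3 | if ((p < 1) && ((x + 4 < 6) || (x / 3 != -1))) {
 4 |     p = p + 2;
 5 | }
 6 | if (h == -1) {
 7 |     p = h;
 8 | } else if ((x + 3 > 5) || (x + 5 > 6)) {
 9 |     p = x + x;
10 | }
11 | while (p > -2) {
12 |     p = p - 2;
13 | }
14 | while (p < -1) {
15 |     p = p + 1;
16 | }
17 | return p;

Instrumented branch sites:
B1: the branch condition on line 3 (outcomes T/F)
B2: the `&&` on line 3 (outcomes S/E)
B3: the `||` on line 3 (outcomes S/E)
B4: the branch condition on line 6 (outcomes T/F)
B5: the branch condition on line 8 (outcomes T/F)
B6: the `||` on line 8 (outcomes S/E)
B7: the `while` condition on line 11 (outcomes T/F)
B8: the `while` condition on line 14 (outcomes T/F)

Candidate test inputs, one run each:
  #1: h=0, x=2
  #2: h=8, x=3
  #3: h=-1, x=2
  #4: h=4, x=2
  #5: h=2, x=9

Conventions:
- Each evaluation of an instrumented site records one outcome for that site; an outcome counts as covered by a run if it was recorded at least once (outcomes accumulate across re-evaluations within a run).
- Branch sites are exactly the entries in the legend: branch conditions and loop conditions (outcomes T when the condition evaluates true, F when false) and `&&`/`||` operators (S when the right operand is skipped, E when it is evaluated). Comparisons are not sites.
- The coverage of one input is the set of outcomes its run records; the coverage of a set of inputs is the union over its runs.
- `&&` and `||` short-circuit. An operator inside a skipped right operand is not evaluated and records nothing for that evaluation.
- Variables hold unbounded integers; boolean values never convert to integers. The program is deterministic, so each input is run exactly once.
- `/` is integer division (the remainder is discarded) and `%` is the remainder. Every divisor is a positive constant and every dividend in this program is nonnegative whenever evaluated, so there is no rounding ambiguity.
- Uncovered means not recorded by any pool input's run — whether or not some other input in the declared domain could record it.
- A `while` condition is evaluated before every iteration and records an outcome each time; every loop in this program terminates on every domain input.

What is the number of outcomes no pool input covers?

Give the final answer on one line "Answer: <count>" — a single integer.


input #1 (h=0, x=2): covers B1=T, B2=E, B3=E, B4=F, B5=T, B6=E, B7=T, B7=F, B8=T, B8=F
input #2 (h=8, x=3): covers B1=F, B2=S, B4=F, B5=T, B6=S, B7=T, B7=F, B8=T, B8=F
input #3 (h=-1, x=2): covers B1=T, B2=E, B3=E, B4=T, B7=T, B7=F, B8=T, B8=F
input #4 (h=4, x=2): covers B1=T, B2=E, B3=E, B4=F, B5=T, B6=E, B7=T, B7=F, B8=T, B8=F
input #5 (h=2, x=9): covers B1=F, B2=S, B4=F, B5=T, B6=S, B7=T, B7=F, B8=T, B8=F
union over the pool: B1=T, B1=F, B2=S, B2=E, B3=E, B4=T, B4=F, B5=T, B6=S, B6=E, B7=T, B7=F, B8=T, B8=F
uncovered (2 of 16): B3=S, B5=F
Answer: 2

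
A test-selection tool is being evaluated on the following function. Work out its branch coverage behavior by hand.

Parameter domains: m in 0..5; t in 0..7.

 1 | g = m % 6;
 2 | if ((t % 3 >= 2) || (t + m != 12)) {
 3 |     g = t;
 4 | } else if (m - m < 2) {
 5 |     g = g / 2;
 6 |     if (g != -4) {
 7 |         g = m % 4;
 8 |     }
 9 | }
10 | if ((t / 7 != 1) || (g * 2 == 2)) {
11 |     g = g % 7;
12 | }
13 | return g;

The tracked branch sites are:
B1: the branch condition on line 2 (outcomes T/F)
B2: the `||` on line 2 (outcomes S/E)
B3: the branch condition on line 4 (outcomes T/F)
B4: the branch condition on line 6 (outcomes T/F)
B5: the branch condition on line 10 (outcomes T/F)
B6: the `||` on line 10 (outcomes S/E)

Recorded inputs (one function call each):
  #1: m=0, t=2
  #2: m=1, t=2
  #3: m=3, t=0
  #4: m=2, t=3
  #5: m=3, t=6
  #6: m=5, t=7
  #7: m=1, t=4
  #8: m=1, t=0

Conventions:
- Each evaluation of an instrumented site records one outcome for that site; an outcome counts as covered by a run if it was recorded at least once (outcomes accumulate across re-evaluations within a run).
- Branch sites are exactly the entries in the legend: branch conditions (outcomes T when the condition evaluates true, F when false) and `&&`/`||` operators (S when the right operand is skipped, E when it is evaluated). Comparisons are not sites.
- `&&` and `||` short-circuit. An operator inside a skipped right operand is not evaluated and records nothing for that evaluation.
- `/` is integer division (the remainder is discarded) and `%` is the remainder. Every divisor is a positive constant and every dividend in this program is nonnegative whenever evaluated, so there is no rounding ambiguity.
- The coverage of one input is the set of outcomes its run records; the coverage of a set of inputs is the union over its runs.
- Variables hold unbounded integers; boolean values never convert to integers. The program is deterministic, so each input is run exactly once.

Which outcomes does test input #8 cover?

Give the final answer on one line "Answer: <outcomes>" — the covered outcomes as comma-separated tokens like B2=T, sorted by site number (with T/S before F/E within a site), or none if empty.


Running input #8 (m=1, t=0), event by event:
  B2->E, B1->T, B6->S, B5->T
as a set, this run covers: B1=T, B2=E, B5=T, B6=S
Answer: B1=T, B2=E, B5=T, B6=S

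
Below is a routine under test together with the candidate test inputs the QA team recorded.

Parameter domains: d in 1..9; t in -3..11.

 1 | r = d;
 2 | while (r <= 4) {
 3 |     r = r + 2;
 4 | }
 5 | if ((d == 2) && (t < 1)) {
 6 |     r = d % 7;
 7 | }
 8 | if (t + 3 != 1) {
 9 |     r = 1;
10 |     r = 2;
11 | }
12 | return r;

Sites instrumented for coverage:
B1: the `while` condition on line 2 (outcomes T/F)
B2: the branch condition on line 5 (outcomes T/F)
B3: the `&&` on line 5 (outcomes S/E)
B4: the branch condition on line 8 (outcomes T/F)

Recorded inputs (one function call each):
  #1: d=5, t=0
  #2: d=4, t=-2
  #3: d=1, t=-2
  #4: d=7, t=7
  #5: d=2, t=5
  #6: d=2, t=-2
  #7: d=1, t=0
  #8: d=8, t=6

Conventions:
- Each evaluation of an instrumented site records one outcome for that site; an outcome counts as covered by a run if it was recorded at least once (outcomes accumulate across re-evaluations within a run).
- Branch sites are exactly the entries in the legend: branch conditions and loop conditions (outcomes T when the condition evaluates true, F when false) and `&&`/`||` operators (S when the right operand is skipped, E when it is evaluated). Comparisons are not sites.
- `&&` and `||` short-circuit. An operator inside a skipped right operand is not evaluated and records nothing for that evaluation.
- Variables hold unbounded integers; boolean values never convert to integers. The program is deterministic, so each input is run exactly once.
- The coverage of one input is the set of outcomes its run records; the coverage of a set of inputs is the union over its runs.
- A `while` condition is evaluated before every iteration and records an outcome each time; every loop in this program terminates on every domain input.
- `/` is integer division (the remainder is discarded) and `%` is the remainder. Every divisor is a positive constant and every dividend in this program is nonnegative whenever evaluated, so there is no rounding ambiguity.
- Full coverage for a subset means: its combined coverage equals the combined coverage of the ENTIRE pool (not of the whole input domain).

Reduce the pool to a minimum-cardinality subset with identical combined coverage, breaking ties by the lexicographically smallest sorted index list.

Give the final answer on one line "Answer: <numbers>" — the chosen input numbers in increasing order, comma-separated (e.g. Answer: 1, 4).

#1 (d=5, t=0) -> B1->F, B3->S, B2->F, B4->T; covered: B1=F, B2=F, B3=S, B4=T
#2 (d=4, t=-2) -> B1->T, B1->F, B3->S, B2->F, B4->F; covered: B1=T, B1=F, B2=F, B3=S, B4=F
#3 (d=1, t=-2) -> B1->T, B1->T, B1->F, B3->S, B2->F, B4->F; covered: B1=T, B1=F, B2=F, B3=S, B4=F
#4 (d=7, t=7) -> B1->F, B3->S, B2->F, B4->T; covered: B1=F, B2=F, B3=S, B4=T
#5 (d=2, t=5) -> B1->T, B1->T, B1->F, B3->E, B2->F, B4->T; covered: B1=T, B1=F, B2=F, B3=E, B4=T
#6 (d=2, t=-2) -> B1->T, B1->T, B1->F, B3->E, B2->T, B4->F; covered: B1=T, B1=F, B2=T, B3=E, B4=F
#7 (d=1, t=0) -> B1->T, B1->T, B1->F, B3->S, B2->F, B4->T; covered: B1=T, B1=F, B2=F, B3=S, B4=T
#8 (d=8, t=6) -> B1->F, B3->S, B2->F, B4->T; covered: B1=F, B2=F, B3=S, B4=T
pool-wide coverage (8 outcomes): B1=T, B1=F, B2=T, B2=F, B3=S, B3=E, B4=T, B4=F
checked all size-1 subsets: none covers 8 outcomes (max 5/8)
inputs {1, 6} (size 2) cover everything; no size-2 subset with a lexicographically smaller index list covers all 8

Answer: 1, 6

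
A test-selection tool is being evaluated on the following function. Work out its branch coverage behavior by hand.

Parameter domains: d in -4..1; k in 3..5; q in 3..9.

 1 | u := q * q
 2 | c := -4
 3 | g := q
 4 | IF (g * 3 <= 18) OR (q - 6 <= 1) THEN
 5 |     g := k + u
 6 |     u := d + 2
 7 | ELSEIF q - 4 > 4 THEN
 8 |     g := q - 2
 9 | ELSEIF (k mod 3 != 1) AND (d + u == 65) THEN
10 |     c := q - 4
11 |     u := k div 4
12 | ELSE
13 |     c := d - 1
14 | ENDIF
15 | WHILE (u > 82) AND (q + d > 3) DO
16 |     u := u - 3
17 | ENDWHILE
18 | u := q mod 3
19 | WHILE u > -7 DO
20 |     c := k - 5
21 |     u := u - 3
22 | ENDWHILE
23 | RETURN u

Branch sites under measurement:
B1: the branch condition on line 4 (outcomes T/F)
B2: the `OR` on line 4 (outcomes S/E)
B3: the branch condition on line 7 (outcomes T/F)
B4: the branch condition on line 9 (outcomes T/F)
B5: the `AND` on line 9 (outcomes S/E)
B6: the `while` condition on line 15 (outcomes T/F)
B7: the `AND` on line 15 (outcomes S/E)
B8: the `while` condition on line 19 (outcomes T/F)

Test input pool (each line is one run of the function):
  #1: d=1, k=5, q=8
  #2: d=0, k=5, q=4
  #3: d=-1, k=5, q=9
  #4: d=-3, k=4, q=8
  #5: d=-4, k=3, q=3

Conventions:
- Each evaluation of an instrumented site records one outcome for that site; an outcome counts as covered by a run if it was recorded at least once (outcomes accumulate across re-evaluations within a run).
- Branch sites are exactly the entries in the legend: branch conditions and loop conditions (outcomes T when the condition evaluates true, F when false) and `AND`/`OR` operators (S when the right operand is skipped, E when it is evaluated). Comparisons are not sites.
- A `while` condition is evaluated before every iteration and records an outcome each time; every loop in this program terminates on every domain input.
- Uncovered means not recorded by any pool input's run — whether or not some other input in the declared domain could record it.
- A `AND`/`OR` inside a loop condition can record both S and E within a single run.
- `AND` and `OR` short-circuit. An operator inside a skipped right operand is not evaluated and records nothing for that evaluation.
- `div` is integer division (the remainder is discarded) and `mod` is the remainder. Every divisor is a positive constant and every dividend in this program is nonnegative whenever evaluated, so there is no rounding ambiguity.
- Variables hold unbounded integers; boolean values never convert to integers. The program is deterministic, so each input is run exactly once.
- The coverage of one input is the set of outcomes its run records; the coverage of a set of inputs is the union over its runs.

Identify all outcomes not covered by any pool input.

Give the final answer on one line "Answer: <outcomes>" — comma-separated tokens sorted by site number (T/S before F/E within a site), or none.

input #1, d=1, k=5, q=8: events B2->E, B1->F, B3->F, B5->E, B4->T, B7->S, B6->F, B8->T, B8->T, B8->T, B8->F; outcomes B1=F, B2=E, B3=F, B4=T, B5=E, B6=F, B7=S, B8=T, B8=F
input #2, d=0, k=5, q=4: events B2->S, B1->T, B7->S, B6->F, B8->T, B8->T, B8->T, B8->F; outcomes B1=T, B2=S, B6=F, B7=S, B8=T, B8=F
input #3, d=-1, k=5, q=9: events B2->E, B1->F, B3->T, B7->S, B6->F, B8->T, B8->T, B8->T, B8->F; outcomes B1=F, B2=E, B3=T, B6=F, B7=S, B8=T, B8=F
input #4, d=-3, k=4, q=8: events B2->E, B1->F, B3->F, B5->S, B4->F, B7->S, B6->F, B8->T, B8->T, B8->T, B8->F; outcomes B1=F, B2=E, B3=F, B4=F, B5=S, B6=F, B7=S, B8=T, B8=F
input #5, d=-4, k=3, q=3: events B2->S, B1->T, B7->S, B6->F, B8->T, B8->T, B8->T, B8->F; outcomes B1=T, B2=S, B6=F, B7=S, B8=T, B8=F
union over the pool: B1=T, B1=F, B2=S, B2=E, B3=T, B3=F, B4=T, B4=F, B5=S, B5=E, B6=F, B7=S, B8=T, B8=F
uncovered (2 of 16): B6=T, B7=E

Answer: B6=T, B7=E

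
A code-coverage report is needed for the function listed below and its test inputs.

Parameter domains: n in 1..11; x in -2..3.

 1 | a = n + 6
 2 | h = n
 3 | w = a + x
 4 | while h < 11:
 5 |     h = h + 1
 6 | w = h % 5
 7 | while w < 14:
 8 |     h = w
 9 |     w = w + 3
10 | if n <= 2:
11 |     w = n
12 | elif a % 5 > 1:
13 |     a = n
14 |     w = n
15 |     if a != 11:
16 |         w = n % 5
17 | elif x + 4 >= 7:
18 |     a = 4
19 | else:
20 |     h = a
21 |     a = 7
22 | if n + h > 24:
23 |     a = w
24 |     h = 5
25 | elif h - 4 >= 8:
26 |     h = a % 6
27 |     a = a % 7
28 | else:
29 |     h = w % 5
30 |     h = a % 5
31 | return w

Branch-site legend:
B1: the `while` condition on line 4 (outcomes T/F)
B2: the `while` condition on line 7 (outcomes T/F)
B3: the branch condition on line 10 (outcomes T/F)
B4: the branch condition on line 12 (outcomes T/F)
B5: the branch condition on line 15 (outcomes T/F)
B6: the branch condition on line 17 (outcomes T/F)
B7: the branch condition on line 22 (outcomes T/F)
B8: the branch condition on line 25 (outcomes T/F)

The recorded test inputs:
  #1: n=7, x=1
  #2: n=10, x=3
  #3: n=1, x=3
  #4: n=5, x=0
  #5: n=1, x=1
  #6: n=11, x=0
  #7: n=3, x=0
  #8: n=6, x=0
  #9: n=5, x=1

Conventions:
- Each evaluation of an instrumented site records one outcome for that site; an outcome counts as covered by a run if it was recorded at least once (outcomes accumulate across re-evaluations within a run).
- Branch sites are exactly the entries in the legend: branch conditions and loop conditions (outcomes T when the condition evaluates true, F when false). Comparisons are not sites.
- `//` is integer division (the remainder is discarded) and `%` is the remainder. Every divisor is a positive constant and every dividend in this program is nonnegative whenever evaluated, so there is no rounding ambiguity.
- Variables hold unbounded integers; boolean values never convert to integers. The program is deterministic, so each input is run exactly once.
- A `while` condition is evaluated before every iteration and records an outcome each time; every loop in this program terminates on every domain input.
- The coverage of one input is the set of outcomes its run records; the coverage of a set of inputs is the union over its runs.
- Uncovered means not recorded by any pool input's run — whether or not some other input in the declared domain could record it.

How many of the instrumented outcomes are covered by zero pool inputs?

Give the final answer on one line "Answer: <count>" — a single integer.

input #1, n=7, x=1: events B1->T, B1->T, B1->T, B1->T, B1->F, B2->T, B2->T, B2->T, B2->T, B2->T, B2->F, B3->F, B4->T, B5->T, ...; outcomes B1=T, B1=F, B2=T, B2=F, B3=F, B4=T, B5=T, B7=F, B8=T
input #2, n=10, x=3: events B1->T, B1->F, B2->T, B2->T, B2->T, B2->T, B2->T, B2->F, B3->F, B4->F, B6->T, B7->F, B8->T; outcomes B1=T, B1=F, B2=T, B2=F, B3=F, B4=F, B6=T, B7=F, B8=T
input #3, n=1, x=3: events B1->T, B1->T, B1->T, B1->T, B1->T, B1->T, B1->T, B1->T, B1->T, B1->T, B1->F, B2->T, B2->T, B2->T, ...; outcomes B1=T, B1=F, B2=T, B2=F, B3=T, B7=F, B8=T
input #4, n=5, x=0: events B1->T, B1->T, B1->T, B1->T, B1->T, B1->T, B1->F, B2->T, B2->T, B2->T, B2->T, B2->T, B2->F, B3->F, ...; outcomes B1=T, B1=F, B2=T, B2=F, B3=F, B4=F, B6=F, B7=F, B8=F
input #5, n=1, x=1: events B1->T, B1->T, B1->T, B1->T, B1->T, B1->T, B1->T, B1->T, B1->T, B1->T, B1->F, B2->T, B2->T, B2->T, ...; outcomes B1=T, B1=F, B2=T, B2=F, B3=T, B7=F, B8=T
input #6, n=11, x=0: events B1->F, B2->T, B2->T, B2->T, B2->T, B2->T, B2->F, B3->F, B4->T, B5->F, B7->F, B8->T; outcomes B1=F, B2=T, B2=F, B3=F, B4=T, B5=F, B7=F, B8=T
input #7, n=3, x=0: events B1->T, B1->T, B1->T, B1->T, B1->T, B1->T, B1->T, B1->T, B1->F, B2->T, B2->T, B2->T, B2->T, B2->T, ...; outcomes B1=T, B1=F, B2=T, B2=F, B3=F, B4=T, B5=T, B7=F, B8=T
input #8, n=6, x=0: events B1->T, B1->T, B1->T, B1->T, B1->T, B1->F, B2->T, B2->T, B2->T, B2->T, B2->T, B2->F, B3->F, B4->T, ...; outcomes B1=T, B1=F, B2=T, B2=F, B3=F, B4=T, B5=T, B7=F, B8=T
input #9, n=5, x=1: events B1->T, B1->T, B1->T, B1->T, B1->T, B1->T, B1->F, B2->T, B2->T, B2->T, B2->T, B2->T, B2->F, B3->F, ...; outcomes B1=T, B1=F, B2=T, B2=F, B3=F, B4=F, B6=F, B7=F, B8=F
union over the pool: B1=T, B1=F, B2=T, B2=F, B3=T, B3=F, B4=T, B4=F, B5=T, B5=F, B6=T, B6=F, B7=F, B8=T, B8=F
uncovered (1 of 16): B7=T

Answer: 1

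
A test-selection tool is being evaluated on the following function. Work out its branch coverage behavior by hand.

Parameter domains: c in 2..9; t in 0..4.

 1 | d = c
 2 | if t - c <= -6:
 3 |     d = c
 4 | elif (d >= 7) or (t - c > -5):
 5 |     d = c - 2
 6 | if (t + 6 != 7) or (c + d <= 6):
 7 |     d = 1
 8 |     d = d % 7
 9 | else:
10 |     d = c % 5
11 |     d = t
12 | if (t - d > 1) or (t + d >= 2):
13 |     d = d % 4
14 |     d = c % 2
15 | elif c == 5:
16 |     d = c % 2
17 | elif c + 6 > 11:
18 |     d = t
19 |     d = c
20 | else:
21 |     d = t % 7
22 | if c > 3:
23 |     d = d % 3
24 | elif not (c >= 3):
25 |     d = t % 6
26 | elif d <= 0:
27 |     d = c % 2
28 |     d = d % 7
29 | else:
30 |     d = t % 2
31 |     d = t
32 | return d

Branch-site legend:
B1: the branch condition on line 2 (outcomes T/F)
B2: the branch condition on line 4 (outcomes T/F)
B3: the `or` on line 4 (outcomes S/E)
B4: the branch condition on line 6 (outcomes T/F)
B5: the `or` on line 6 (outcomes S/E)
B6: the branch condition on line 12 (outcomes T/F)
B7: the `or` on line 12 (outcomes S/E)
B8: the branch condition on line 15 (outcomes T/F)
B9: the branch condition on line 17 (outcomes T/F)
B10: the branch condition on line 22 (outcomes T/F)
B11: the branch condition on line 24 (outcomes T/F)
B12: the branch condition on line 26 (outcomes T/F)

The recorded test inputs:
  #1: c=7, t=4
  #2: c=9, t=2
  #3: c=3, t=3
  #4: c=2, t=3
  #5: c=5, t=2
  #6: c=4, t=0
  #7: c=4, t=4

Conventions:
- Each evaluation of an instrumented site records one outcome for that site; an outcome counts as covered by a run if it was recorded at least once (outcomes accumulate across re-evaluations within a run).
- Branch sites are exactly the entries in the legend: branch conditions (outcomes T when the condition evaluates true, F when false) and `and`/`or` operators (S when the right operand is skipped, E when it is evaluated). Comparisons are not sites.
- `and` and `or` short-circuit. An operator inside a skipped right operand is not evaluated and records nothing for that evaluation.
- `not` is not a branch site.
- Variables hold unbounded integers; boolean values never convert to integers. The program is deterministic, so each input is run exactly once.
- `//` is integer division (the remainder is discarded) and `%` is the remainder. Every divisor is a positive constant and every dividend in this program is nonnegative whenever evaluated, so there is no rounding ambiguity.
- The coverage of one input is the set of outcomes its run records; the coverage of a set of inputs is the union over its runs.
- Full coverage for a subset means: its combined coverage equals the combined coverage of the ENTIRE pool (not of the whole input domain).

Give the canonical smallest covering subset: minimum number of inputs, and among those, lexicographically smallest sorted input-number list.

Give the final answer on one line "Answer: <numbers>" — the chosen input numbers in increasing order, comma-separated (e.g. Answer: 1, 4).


#1 (c=7, t=4) -> B1->F, B3->S, B2->T, B5->S, B4->T, B7->S, B6->T, B10->T; covered: B1=F, B2=T, B3=S, B4=T, B5=S, B6=T, B7=S, B10=T
#2 (c=9, t=2) -> B1->T, B5->S, B4->T, B7->E, B6->T, B10->T; covered: B1=T, B4=T, B5=S, B6=T, B7=E, B10=T
#3 (c=3, t=3) -> B1->F, B3->E, B2->T, B5->S, B4->T, B7->S, B6->T, B10->F, B11->F, B12->F; covered: B1=F, B2=T, B3=E, B4=T, B5=S, B6=T, B7=S, B10=F, B11=F, B12=F
#4 (c=2, t=3) -> B1->F, B3->E, B2->T, B5->S, B4->T, B7->S, B6->T, B10->F, B11->T; covered: B1=F, B2=T, B3=E, B4=T, B5=S, B6=T, B7=S, B10=F, B11=T
#5 (c=5, t=2) -> B1->F, B3->E, B2->T, B5->S, B4->T, B7->E, B6->T, B10->T; covered: B1=F, B2=T, B3=E, B4=T, B5=S, B6=T, B7=E, B10=T
#6 (c=4, t=0) -> B1->F, B3->E, B2->T, B5->S, B4->T, B7->E, B6->F, B8->F, B9->F, B10->T; covered: B1=F, B2=T, B3=E, B4=T, B5=S, B6=F, B7=E, B8=F, B9=F, B10=T
#7 (c=4, t=4) -> B1->F, B3->E, B2->T, B5->S, B4->T, B7->S, B6->T, B10->T; covered: B1=F, B2=T, B3=E, B4=T, B5=S, B6=T, B7=S, B10=T
union over all inputs: B1=T, B1=F, B2=T, B3=S, B3=E, B4=T, B5=S, B6=T, B6=F, B7=S, B7=E, B8=F, B9=F, B10=T, B10=F, B11=T, B11=F, B12=F (18 outcomes)
size 1 is not enough: best union over all size-1 subsets is 10/18
size 2 is not enough: best union over all size-2 subsets is 15/18
size 3 is not enough: best union over all size-3 subsets is 16/18
size 4 is not enough: best union over all size-4 subsets is 17/18
inputs {1, 2, 3, 4, 6} (size 5) cover everything; no size-5 subset with a lexicographically smaller index list covers all 18
Answer: 1, 2, 3, 4, 6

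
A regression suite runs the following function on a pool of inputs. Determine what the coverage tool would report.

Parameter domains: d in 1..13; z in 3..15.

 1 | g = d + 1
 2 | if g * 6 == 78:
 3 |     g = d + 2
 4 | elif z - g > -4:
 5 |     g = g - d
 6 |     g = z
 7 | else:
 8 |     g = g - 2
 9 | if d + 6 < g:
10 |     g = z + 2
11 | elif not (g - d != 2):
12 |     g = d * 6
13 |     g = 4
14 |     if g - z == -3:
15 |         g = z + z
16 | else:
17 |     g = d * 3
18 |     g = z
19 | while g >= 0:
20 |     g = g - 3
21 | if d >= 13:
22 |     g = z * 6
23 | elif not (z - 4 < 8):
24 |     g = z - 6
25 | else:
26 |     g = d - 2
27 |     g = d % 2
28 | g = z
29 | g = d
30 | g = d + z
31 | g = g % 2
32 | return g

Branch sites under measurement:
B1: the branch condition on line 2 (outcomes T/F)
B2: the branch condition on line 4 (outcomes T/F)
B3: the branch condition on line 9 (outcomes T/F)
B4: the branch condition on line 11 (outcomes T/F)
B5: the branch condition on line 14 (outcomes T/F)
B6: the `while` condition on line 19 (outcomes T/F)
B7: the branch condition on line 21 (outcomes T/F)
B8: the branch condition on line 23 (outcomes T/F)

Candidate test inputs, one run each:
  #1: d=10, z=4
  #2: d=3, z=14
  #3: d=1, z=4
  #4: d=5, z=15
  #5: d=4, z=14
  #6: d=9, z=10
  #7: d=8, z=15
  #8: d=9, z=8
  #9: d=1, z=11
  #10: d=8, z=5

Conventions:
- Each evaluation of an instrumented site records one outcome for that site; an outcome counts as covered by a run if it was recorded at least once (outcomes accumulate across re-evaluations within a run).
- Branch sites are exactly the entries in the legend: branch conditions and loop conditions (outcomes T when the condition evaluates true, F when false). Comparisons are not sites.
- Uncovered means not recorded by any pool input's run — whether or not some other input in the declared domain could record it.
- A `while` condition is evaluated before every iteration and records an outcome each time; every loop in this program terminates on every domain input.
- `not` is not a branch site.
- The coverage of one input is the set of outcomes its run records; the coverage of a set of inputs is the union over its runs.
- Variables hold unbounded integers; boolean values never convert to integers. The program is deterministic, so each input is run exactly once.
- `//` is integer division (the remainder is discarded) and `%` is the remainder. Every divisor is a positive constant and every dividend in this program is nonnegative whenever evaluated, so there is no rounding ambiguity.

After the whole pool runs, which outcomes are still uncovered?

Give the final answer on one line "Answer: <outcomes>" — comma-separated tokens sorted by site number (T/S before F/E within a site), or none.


input #1 (d=10, z=4): covers B1=F, B2=F, B3=F, B4=F, B6=T, B6=F, B7=F, B8=F
input #2 (d=3, z=14): covers B1=F, B2=T, B3=T, B6=T, B6=F, B7=F, B8=T
input #3 (d=1, z=4): covers B1=F, B2=T, B3=F, B4=F, B6=T, B6=F, B7=F, B8=F
input #4 (d=5, z=15): covers B1=F, B2=T, B3=T, B6=T, B6=F, B7=F, B8=T
input #5 (d=4, z=14): covers B1=F, B2=T, B3=T, B6=T, B6=F, B7=F, B8=T
input #6 (d=9, z=10): covers B1=F, B2=T, B3=F, B4=F, B6=T, B6=F, B7=F, B8=F
input #7 (d=8, z=15): covers B1=F, B2=T, B3=T, B6=T, B6=F, B7=F, B8=T
input #8 (d=9, z=8): covers B1=F, B2=T, B3=F, B4=F, B6=T, B6=F, B7=F, B8=F
input #9 (d=1, z=11): covers B1=F, B2=T, B3=T, B6=T, B6=F, B7=F, B8=F
input #10 (d=8, z=5): covers B1=F, B2=F, B3=F, B4=F, B6=T, B6=F, B7=F, B8=F
union over the pool: B1=F, B2=T, B2=F, B3=T, B3=F, B4=F, B6=T, B6=F, B7=F, B8=T, B8=F
uncovered (5 of 16): B1=T, B4=T, B5=T, B5=F, B7=T
Answer: B1=T, B4=T, B5=T, B5=F, B7=T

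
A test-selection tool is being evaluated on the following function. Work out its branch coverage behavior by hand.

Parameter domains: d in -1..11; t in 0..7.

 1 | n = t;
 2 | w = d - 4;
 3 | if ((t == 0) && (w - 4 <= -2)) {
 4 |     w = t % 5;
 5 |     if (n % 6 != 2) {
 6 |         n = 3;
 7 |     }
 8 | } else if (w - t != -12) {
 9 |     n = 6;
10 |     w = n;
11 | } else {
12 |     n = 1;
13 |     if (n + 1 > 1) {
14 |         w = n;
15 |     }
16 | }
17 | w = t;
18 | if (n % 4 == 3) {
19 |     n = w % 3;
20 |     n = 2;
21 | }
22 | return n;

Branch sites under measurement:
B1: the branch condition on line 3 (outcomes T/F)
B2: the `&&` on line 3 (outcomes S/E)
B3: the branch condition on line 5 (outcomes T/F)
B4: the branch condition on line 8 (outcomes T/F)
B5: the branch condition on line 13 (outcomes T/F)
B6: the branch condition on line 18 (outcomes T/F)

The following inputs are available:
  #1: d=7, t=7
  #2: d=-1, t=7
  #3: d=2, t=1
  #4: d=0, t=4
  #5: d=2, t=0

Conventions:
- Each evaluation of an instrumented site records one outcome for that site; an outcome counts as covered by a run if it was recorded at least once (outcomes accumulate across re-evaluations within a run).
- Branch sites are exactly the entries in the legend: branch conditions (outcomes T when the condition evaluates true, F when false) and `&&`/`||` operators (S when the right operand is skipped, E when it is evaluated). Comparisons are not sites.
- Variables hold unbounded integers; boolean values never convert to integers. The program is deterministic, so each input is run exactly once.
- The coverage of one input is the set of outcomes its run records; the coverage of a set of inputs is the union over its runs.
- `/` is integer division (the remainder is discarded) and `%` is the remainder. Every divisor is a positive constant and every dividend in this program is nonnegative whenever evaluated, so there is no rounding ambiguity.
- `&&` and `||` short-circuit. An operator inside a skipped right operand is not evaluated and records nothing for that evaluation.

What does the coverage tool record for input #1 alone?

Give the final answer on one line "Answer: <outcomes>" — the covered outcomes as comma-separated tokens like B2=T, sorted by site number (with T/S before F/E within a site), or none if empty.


Tracing the run of input #1 (d=7, t=7):
  B2->S, B1->F, B4->T, B6->F
as a set, this run covers: B1=F, B2=S, B4=T, B6=F
Answer: B1=F, B2=S, B4=T, B6=F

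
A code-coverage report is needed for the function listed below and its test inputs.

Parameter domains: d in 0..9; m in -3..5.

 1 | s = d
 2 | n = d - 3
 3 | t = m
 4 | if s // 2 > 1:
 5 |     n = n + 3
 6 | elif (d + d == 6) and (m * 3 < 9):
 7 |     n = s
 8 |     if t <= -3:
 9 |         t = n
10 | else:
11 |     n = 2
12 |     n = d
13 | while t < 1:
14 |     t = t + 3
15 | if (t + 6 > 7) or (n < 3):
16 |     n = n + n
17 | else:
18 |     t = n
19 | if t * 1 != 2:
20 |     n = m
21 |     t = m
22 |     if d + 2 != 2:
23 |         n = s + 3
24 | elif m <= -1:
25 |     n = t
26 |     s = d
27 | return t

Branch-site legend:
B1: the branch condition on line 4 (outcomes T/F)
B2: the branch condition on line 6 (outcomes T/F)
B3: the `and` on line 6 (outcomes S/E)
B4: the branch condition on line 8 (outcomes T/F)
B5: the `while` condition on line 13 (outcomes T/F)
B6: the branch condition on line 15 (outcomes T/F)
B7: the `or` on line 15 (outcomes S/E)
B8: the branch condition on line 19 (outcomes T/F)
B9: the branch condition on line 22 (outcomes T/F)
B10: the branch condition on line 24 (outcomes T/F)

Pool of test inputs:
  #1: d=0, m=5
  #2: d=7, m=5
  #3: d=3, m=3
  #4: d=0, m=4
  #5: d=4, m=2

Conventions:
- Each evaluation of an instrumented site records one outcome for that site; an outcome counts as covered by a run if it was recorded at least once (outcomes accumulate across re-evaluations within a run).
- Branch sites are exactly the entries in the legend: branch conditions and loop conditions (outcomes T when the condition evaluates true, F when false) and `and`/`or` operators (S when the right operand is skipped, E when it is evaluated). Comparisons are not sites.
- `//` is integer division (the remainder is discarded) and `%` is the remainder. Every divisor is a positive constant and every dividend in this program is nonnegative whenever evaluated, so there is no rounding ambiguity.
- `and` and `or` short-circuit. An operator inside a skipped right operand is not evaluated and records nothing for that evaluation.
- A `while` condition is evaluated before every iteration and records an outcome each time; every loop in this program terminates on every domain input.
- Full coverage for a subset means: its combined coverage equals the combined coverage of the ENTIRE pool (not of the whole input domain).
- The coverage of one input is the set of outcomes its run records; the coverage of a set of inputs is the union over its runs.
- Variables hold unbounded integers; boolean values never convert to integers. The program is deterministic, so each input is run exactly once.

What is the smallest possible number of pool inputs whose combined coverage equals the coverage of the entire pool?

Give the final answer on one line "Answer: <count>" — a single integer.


input #1 (d=0, m=5): events B1->F, B3->S, B2->F, B5->F, B7->S, B6->T, B8->T, B9->F; covers B1=F, B2=F, B3=S, B5=F, B6=T, B7=S, B8=T, B9=F
input #2 (d=7, m=5): events B1->T, B5->F, B7->S, B6->T, B8->T, B9->T; covers B1=T, B5=F, B6=T, B7=S, B8=T, B9=T
input #3 (d=3, m=3): events B1->F, B3->E, B2->F, B5->F, B7->S, B6->T, B8->T, B9->T; covers B1=F, B2=F, B3=E, B5=F, B6=T, B7=S, B8=T, B9=T
input #4 (d=0, m=4): events B1->F, B3->S, B2->F, B5->F, B7->S, B6->T, B8->T, B9->F; covers B1=F, B2=F, B3=S, B5=F, B6=T, B7=S, B8=T, B9=F
input #5 (d=4, m=2): events B1->T, B5->F, B7->S, B6->T, B8->F, B10->F; covers B1=T, B5=F, B6=T, B7=S, B8=F, B10=F
together the pool reaches 13 outcomes: B1=T, B1=F, B2=F, B3=S, B3=E, B5=F, B6=T, B7=S, B8=T, B8=F, B9=T, B9=F, B10=F
no size-1 subset reaches all 13 outcomes (best union: 8/13)
no size-2 subset reaches all 13 outcomes (best union: 11/13)
at size 3, {1, 3, 5} reaches all 13 outcomes; every lexicographically earlier size-3 subset fails
Answer: 3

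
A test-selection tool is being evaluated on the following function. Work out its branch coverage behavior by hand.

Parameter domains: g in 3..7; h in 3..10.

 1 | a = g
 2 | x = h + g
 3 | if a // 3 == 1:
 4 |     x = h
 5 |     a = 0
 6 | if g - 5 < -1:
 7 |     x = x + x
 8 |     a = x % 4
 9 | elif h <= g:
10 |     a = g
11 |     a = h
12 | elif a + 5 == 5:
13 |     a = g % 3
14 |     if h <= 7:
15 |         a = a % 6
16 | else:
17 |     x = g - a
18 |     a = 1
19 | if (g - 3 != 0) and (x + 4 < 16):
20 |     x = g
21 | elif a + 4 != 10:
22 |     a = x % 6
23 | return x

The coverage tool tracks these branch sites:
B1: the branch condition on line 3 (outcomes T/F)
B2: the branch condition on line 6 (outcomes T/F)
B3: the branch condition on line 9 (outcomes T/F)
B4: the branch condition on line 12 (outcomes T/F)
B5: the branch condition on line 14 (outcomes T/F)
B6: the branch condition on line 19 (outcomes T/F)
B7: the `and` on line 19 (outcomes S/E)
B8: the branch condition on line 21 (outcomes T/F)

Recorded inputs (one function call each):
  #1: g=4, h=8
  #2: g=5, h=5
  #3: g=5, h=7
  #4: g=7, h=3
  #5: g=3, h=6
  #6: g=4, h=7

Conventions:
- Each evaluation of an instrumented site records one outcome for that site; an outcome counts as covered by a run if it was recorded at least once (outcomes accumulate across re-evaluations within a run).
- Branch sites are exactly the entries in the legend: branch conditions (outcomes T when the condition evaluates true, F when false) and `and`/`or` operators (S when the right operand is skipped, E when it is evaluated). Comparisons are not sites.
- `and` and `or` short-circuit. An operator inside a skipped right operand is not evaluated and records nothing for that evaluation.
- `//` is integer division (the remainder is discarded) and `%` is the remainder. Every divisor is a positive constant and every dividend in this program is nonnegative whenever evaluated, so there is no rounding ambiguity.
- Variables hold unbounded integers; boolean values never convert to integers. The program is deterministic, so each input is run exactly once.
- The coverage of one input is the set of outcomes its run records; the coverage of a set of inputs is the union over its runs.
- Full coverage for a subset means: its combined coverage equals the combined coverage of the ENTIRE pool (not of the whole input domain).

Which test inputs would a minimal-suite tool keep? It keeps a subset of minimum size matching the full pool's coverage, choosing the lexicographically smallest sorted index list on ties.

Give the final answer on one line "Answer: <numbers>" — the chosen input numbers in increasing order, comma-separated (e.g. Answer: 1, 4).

input #1, g=4, h=8: events B1->T, B2->F, B3->F, B4->T, B5->F, B7->E, B6->T; outcomes B1=T, B2=F, B3=F, B4=T, B5=F, B6=T, B7=E
input #2, g=5, h=5: events B1->T, B2->F, B3->T, B7->E, B6->T; outcomes B1=T, B2=F, B3=T, B6=T, B7=E
input #3, g=5, h=7: events B1->T, B2->F, B3->F, B4->T, B5->T, B7->E, B6->T; outcomes B1=T, B2=F, B3=F, B4=T, B5=T, B6=T, B7=E
input #4, g=7, h=3: events B1->F, B2->F, B3->T, B7->E, B6->T; outcomes B1=F, B2=F, B3=T, B6=T, B7=E
input #5, g=3, h=6: events B1->T, B2->T, B7->S, B6->F, B8->T; outcomes B1=T, B2=T, B6=F, B7=S, B8=T
input #6, g=4, h=7: events B1->T, B2->F, B3->F, B4->T, B5->T, B7->E, B6->T; outcomes B1=T, B2=F, B3=F, B4=T, B5=T, B6=T, B7=E
together the pool reaches 14 outcomes: B1=T, B1=F, B2=T, B2=F, B3=T, B3=F, B4=T, B5=T, B5=F, B6=T, B6=F, B7=S, B7=E, B8=T
checked all size-1 subsets: none covers 14 outcomes (max 7/14)
checked all size-2 subsets: none covers 14 outcomes (max 11/14)
checked all size-3 subsets: none covers 14 outcomes (max 13/14)
the canonical winner is {1, 3, 4, 5}: size 4, full 14-outcome coverage, earliest index list among size-4 covers

Answer: 1, 3, 4, 5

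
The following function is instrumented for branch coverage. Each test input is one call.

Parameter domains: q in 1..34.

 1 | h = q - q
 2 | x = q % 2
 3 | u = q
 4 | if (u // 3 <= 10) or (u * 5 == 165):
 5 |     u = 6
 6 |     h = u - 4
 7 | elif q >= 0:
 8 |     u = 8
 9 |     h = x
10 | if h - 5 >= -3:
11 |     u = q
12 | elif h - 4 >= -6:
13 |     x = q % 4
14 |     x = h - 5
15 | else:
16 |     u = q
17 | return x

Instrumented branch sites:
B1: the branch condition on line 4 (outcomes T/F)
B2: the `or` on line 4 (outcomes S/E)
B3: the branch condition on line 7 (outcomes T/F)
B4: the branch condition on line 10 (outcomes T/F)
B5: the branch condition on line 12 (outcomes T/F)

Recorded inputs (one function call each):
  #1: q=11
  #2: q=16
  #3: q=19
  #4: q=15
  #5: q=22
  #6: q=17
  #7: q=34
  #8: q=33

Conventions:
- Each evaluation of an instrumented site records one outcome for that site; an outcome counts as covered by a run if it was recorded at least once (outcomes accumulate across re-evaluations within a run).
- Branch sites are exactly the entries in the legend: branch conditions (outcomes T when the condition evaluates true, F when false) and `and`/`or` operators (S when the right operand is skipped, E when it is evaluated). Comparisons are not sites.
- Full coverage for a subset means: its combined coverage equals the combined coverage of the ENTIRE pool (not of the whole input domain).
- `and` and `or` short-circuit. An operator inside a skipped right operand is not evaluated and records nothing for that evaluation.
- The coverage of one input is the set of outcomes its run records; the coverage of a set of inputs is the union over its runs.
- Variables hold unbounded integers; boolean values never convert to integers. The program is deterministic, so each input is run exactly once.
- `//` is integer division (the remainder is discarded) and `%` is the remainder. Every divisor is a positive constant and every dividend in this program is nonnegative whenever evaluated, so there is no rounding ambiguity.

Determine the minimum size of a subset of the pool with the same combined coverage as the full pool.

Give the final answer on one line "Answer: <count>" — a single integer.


input #1, q=11: outcomes B1=T, B2=S, B4=T
input #2, q=16: outcomes B1=T, B2=S, B4=T
input #3, q=19: outcomes B1=T, B2=S, B4=T
input #4, q=15: outcomes B1=T, B2=S, B4=T
input #5, q=22: outcomes B1=T, B2=S, B4=T
input #6, q=17: outcomes B1=T, B2=S, B4=T
input #7, q=34: outcomes B1=F, B2=E, B3=T, B4=F, B5=T
input #8, q=33: outcomes B1=T, B2=E, B4=T
union over all inputs: B1=T, B1=F, B2=S, B2=E, B3=T, B4=T, B4=F, B5=T (8 outcomes)
no size-1 subset reaches all 8 outcomes (best union: 5/8)
size 2: inputs {1, 7} cover all 8 outcomes, and no lexicographically smaller subset of this size does
Answer: 2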